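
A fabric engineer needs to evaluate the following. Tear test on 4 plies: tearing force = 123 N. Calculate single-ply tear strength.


Formula: Per-ply strength = Total force / Number of plies
Per-ply = 123 N / 4
Per-ply = 30.75 N

30.75 N


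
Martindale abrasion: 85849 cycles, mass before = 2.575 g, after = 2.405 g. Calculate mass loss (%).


Formula: Mass loss% = ((m_before - m_after) / m_before) * 100
Step 1: Mass loss = 2.575 - 2.405 = 0.17 g
Step 2: Ratio = 0.17 / 2.575 = 0.0660194
Step 3: Mass loss% = 0.0660194 * 100 = 6.60194% ≈ 6.60%

6.60%


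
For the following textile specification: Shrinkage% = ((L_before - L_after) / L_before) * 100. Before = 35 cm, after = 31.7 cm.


Formula: Shrinkage% = ((L_before - L_after) / L_before) * 100
Step 1: Shrinkage = 35 - 31.7 = 3.3 cm
Step 2: Shrinkage% = (3.3 / 35) * 100
Step 3: Shrinkage% = 0.094286 * 100 = 9.4286% ≈ 9.4%

9.4%


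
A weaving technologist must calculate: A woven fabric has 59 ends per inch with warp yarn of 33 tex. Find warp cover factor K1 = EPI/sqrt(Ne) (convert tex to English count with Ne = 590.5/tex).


Formula: K1 = EPI / sqrt(Ne), with Ne = 590.5 / tex_warp
Step 1: Ne = 590.5 / 33 = 17.894
Step 2: sqrt(Ne) = sqrt(17.894) = 4.2301
Step 3: K1 = 59 / 4.2301 = 13.9

13.9


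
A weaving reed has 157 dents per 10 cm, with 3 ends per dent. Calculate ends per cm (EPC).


Formula: EPC = (dents per 10 cm * ends per dent) / 10
Step 1: Total ends per 10 cm = 157 * 3 = 471
Step 2: EPC = 471 / 10 = 47.1 ends/cm

47.1 ends/cm


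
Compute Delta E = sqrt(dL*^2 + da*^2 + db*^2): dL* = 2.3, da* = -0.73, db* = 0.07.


Formula: Delta E = sqrt(dL*^2 + da*^2 + db*^2)
Step 1: dL*^2 = 2.3^2 = 5.29
Step 2: da*^2 = (-0.73)^2 = 0.5329
Step 3: db*^2 = 0.07^2 = 0.0049
Step 4: Sum = 5.29 + 0.5329 + 0.0049 = 5.8278
Step 5: Delta E = sqrt(5.8278) = 2.41

2.41 Delta E


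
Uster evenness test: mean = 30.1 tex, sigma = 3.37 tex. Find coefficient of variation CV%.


Formula: CV% = (standard deviation / mean) * 100
Step 1: Ratio = 3.37 / 30.1 = 0.11196
Step 2: CV% = 0.11196 * 100 = 11.196% ≈ 11.2%

11.2%


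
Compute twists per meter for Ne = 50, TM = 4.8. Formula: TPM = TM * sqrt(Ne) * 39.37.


Formula: TPM = TM * sqrt(Ne) * 39.37
Step 1: sqrt(Ne) = sqrt(50) = 7.0711
Step 2: TM * sqrt(Ne) = 4.8 * 7.0711 = 33.9413
Step 3: TPM = 33.9413 * 39.37 = 1336 twists/m

1336 twists/m


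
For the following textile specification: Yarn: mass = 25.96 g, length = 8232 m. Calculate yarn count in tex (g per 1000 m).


Formula: Tex = (mass_g / length_m) * 1000
Substituting: Tex = (25.96 / 8232) * 1000
Intermediate: 25.96 / 8232 = 0.00315355 g/m
Tex = 0.00315355 * 1000 = 3.15 tex

3.15 tex


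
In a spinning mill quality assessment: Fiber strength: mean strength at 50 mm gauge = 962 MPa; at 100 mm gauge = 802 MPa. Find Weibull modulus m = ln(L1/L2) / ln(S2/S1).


Formula: m = ln(L1/L2) / ln(S2/S1)
Step 1: ln(L1/L2) = ln(50/100) = -0.69315
Step 2: S2/S1 = 802/962 = 0.83368
Step 3: ln(S2/S1) = ln(0.83368) = -0.18191
Step 4: m = -0.69315 / -0.18191 = 3.81

3.81 (Weibull m)


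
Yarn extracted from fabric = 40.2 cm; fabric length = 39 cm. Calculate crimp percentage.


Formula: Crimp% = ((L_yarn - L_fabric) / L_fabric) * 100
Step 1: Extension = 40.2 - 39 = 1.2 cm
Step 2: Crimp% = (1.2 / 39) * 100
Step 3: Crimp% = 0.030769 * 100 = 3.0769% ≈ 3.1%

3.1%


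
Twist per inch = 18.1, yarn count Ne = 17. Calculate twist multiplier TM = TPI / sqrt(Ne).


Formula: TM = TPI / sqrt(Ne)
Step 1: sqrt(Ne) = sqrt(17) = 4.1231
Step 2: TM = 18.1 / 4.1231 = 4.39

4.39 TM


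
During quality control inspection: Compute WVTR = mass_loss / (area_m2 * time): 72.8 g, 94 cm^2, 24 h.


Formula: WVTR = mass_loss / (area * time)
Step 1: Convert area: 94 cm^2 = 0.0094 m^2
Step 2: WVTR = 72.8 g / (0.0094 m^2 * 24 h)
Step 3: WVTR = 72.8 / 0.2256 = 322.7 g/m^2/h

322.7 g/m^2/h


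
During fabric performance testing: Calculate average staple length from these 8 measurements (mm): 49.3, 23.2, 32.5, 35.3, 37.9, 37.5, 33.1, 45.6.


Formula: Mean = sum of lengths / count
Sum = 49.3 + 23.2 + 32.5 + 35.3 + 37.9 + 37.5 + 33.1 + 45.6
Sum = 294.4 mm
Mean = 294.4 / 8 = 36.80 mm

36.80 mm


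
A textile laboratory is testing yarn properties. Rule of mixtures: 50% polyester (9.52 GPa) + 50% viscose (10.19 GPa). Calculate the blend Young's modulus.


Formula: Blend property = (fraction_A * property_A) + (fraction_B * property_B)
Step 1: Contribution A = 50/100 * 9.52 GPa = 4.76 GPa
Step 2: Contribution B = 50/100 * 10.19 GPa = 5.095 GPa
Step 3: Blend Young's modulus = 4.76 + 5.095 = 9.855 GPa

9.855 GPa


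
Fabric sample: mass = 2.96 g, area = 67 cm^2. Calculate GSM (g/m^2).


Formula: GSM = mass_g / area_m2
Step 1: Convert area: 67 cm^2 = 67 / 10000 = 0.0067 m^2
Step 2: GSM = 2.96 g / 0.0067 m^2 = 441.8 g/m^2

441.8 g/m^2


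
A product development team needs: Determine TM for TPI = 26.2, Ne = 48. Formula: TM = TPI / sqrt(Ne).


Formula: TM = TPI / sqrt(Ne)
Step 1: sqrt(Ne) = sqrt(48) = 6.9282
Step 2: TM = 26.2 / 6.9282 = 3.78

3.78 TM


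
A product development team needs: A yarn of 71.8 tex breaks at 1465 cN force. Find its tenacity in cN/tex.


Formula: Tenacity = Breaking force / Linear density
Tenacity = 1465 cN / 71.8 tex
Tenacity = 20.40 cN/tex

20.40 cN/tex


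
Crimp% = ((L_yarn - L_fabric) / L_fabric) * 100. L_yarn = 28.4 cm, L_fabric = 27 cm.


Formula: Crimp% = ((L_yarn - L_fabric) / L_fabric) * 100
Step 1: Extension = 28.4 - 27 = 1.4 cm
Step 2: Crimp% = (1.4 / 27) * 100
Step 3: Crimp% = 0.051852 * 100 = 5.1852% ≈ 5.2%

5.2%


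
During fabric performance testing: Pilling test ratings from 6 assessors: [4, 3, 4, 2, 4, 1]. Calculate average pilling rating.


Formula: Mean = sum / count
Sum = 4 + 3 + 4 + 2 + 4 + 1 = 18
Mean = 18 / 6 = 3.0

3.0


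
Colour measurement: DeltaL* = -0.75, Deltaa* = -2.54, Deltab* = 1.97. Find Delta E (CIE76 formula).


Formula: Delta E = sqrt(dL*^2 + da*^2 + db*^2)
Step 1: dL*^2 = (-0.75)^2 = 0.5625
Step 2: da*^2 = (-2.54)^2 = 6.4516
Step 3: db*^2 = 1.97^2 = 3.8809
Step 4: Sum = 0.5625 + 6.4516 + 3.8809 = 10.895
Step 5: Delta E = sqrt(10.895) = 3.3

3.3 Delta E


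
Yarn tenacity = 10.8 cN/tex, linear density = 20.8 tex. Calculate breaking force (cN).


Formula: Breaking force = Tenacity * Linear density
F = 10.8 cN/tex * 20.8 tex
F = 224.64 cN

224.64 cN


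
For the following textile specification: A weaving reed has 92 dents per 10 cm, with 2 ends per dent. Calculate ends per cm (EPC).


Formula: EPC = (dents per 10 cm * ends per dent) / 10
Step 1: Total ends per 10 cm = 92 * 2 = 184
Step 2: EPC = 184 / 10 = 18.4 ends/cm

18.4 ends/cm


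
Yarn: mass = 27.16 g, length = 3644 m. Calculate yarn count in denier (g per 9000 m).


Formula: den = (mass_g / length_m) * 9000
Substituting: den = (27.16 / 3644) * 9000
Intermediate: 27.16 / 3644 = 0.00745335 g/m
den = 0.00745335 * 9000 = 67.1 denier

67.1 denier


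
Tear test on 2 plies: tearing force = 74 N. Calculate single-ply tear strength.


Formula: Per-ply strength = Total force / Number of plies
Per-ply = 74 N / 2
Per-ply = 37 N

37 N


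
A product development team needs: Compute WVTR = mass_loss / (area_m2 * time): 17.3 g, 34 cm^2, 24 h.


Formula: WVTR = mass_loss / (area * time)
Step 1: Convert area: 34 cm^2 = 0.0034 m^2
Step 2: WVTR = 17.3 g / (0.0034 m^2 * 24 h)
Step 3: WVTR = 17.3 / 0.0816 = 212.0 g/m^2/h

212.0 g/m^2/h


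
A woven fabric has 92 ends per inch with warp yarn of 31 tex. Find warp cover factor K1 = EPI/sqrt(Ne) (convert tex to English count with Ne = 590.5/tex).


Formula: K1 = EPI / sqrt(Ne), with Ne = 590.5 / tex_warp
Step 1: Ne = 590.5 / 31 = 19.048
Step 2: sqrt(Ne) = sqrt(19.048) = 4.3644
Step 3: K1 = 92 / 4.3644 = 21.1

21.1


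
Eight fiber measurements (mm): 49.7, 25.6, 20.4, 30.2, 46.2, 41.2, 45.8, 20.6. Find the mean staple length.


Formula: Mean = sum of lengths / count
Sum = 49.7 + 25.6 + 20.4 + 30.2 + 46.2 + 41.2 + 45.8 + 20.6
Sum = 279.7 mm
Mean = 279.7 / 8 = 34.96 mm

34.96 mm


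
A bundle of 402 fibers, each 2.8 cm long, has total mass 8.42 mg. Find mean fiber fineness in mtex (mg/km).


Formula: fineness (mtex) = mass (mg) / total length (km) = (mass_mg / total_length_m) * 1000
Step 1: Convert fiber length: 2.8 cm = 0.028 m
Step 2: Total fiber length = 402 * 0.028 = 11.256 m
Step 3: Linear density = 8.42 mg / 11.256 m = 0.7480 mg/m
Step 4: fineness = 0.7480 * 1000 = 748.0 mtex

748.0 mtex


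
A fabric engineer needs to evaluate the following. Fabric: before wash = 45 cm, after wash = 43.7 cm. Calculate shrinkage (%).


Formula: Shrinkage% = ((L_before - L_after) / L_before) * 100
Step 1: Shrinkage = 45 - 43.7 = 1.3 cm
Step 2: Shrinkage% = (1.3 / 45) * 100
Step 3: Shrinkage% = 0.028889 * 100 = 2.8889% ≈ 2.9%

2.9%


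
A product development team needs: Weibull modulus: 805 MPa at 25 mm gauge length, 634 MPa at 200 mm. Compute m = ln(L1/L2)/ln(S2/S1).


Formula: m = ln(L1/L2) / ln(S2/S1)
Step 1: ln(L1/L2) = ln(25/200) = -2.07944
Step 2: S2/S1 = 634/805 = 0.78758
Step 3: ln(S2/S1) = ln(0.78758) = -0.23879
Step 4: m = -2.07944 / -0.23879 = 8.71

8.71 (Weibull m)


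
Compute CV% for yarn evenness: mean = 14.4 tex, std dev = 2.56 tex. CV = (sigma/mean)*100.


Formula: CV% = (standard deviation / mean) * 100
Step 1: Ratio = 2.56 / 14.4 = 0.177778
Step 2: CV% = 0.177778 * 100 = 17.7778% ≈ 17.8%

17.8%


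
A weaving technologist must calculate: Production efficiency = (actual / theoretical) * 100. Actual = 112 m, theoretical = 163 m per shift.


Formula: Efficiency% = (Actual output / Theoretical output) * 100
Efficiency% = (112 / 163) * 100
Efficiency% = 0.687117 * 100 = 68.7117% ≈ 68.7%

68.7%


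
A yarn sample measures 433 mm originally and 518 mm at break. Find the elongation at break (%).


Formula: Elongation (%) = ((L_break - L0) / L0) * 100
Step 1: Extension = 518 - 433 = 85 mm
Step 2: Elongation = (85 / 433) * 100
Step 3: Elongation = 0.196305 * 100 = 19.6305% ≈ 19.6%

19.6%


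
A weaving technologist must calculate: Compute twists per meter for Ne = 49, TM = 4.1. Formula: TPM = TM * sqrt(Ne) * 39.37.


Formula: TPM = TM * sqrt(Ne) * 39.37
Step 1: sqrt(Ne) = sqrt(49) = 7
Step 2: TM * sqrt(Ne) = 4.1 * 7 = 28.7
Step 3: TPM = 28.7 * 39.37 = 1130 twists/m

1130 twists/m


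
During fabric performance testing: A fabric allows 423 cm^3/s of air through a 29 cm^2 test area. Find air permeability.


Formula: Air Permeability = Airflow / Test Area
AP = 423 cm^3/s / 29 cm^2
AP = 14.6 cm^3/s/cm^2

14.6 cm^3/s/cm^2


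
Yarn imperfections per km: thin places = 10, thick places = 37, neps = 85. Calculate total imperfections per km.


Formula: Total = thin places + thick places + neps
Total = 10 + 37 + 85
Total = 132 imperfections/km

132 imperfections/km


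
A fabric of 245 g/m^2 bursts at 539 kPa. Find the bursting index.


Formula: Bursting Index = Bursting Strength / Fabric GSM
BI = 539 kPa / 245 g/m^2
BI = 2.200 kPa/(g/m^2)

2.200 kPa/(g/m^2)


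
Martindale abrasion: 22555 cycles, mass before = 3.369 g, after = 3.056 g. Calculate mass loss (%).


Formula: Mass loss% = ((m_before - m_after) / m_before) * 100
Step 1: Mass loss = 3.369 - 3.056 = 0.313 g
Step 2: Ratio = 0.313 / 3.369 = 0.0929059
Step 3: Mass loss% = 0.0929059 * 100 = 9.29059% ≈ 9.29%

9.29%


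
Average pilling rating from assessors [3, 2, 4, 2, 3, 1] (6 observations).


Formula: Mean = sum / count
Sum = 3 + 2 + 4 + 2 + 3 + 1 = 15
Mean = 15 / 6 = 2.5

2.5


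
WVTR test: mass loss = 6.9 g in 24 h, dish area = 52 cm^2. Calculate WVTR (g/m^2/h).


Formula: WVTR = mass_loss / (area * time)
Step 1: Convert area: 52 cm^2 = 0.0052 m^2
Step 2: WVTR = 6.9 g / (0.0052 m^2 * 24 h)
Step 3: WVTR = 6.9 / 0.1248 = 55.3 g/m^2/h

55.3 g/m^2/h


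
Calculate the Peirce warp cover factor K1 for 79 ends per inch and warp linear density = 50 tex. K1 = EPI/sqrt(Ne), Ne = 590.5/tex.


Formula: K1 = EPI / sqrt(Ne), with Ne = 590.5 / tex_warp
Step 1: Ne = 590.5 / 50 = 11.81
Step 2: sqrt(Ne) = sqrt(11.81) = 3.4366
Step 3: K1 = 79 / 3.4366 = 23.0

23.0


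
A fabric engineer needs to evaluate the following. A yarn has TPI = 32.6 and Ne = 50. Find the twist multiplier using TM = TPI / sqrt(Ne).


Formula: TM = TPI / sqrt(Ne)
Step 1: sqrt(Ne) = sqrt(50) = 7.0711
Step 2: TM = 32.6 / 7.0711 = 4.61

4.61 TM


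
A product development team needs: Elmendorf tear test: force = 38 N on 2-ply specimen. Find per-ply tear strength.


Formula: Per-ply strength = Total force / Number of plies
Per-ply = 38 N / 2
Per-ply = 19 N

19 N


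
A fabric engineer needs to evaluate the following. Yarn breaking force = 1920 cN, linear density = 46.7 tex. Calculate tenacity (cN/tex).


Formula: Tenacity = Breaking force / Linear density
Tenacity = 1920 cN / 46.7 tex
Tenacity = 41.11 cN/tex

41.11 cN/tex


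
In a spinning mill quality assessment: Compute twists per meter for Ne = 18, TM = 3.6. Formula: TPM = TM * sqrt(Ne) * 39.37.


Formula: TPM = TM * sqrt(Ne) * 39.37
Step 1: sqrt(Ne) = sqrt(18) = 4.2426
Step 2: TM * sqrt(Ne) = 3.6 * 4.2426 = 15.2734
Step 3: TPM = 15.2734 * 39.37 = 601 twists/m

601 twists/m


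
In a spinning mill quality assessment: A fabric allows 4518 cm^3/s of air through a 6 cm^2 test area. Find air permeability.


Formula: Air Permeability = Airflow / Test Area
AP = 4518 cm^3/s / 6 cm^2
AP = 753.0 cm^3/s/cm^2

753.0 cm^3/s/cm^2


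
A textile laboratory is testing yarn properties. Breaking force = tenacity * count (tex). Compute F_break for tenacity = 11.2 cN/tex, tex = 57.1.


Formula: Breaking force = Tenacity * Linear density
F = 11.2 cN/tex * 57.1 tex
F = 639.52 cN

639.52 cN


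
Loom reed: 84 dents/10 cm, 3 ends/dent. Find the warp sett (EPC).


Formula: EPC = (dents per 10 cm * ends per dent) / 10
Step 1: Total ends per 10 cm = 84 * 3 = 252
Step 2: EPC = 252 / 10 = 25.2 ends/cm

25.2 ends/cm


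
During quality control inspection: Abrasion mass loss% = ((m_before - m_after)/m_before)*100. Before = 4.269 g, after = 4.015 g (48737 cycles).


Formula: Mass loss% = ((m_before - m_after) / m_before) * 100
Step 1: Mass loss = 4.269 - 4.015 = 0.254 g
Step 2: Ratio = 0.254 / 4.269 = 0.0594987
Step 3: Mass loss% = 0.0594987 * 100 = 5.94987% ≈ 5.95%

5.95%


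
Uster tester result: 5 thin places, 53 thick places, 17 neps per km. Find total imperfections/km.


Formula: Total = thin places + thick places + neps
Total = 5 + 53 + 17
Total = 75 imperfections/km

75 imperfections/km


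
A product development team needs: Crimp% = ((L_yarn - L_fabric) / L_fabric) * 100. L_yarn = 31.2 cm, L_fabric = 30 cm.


Formula: Crimp% = ((L_yarn - L_fabric) / L_fabric) * 100
Step 1: Extension = 31.2 - 30 = 1.2 cm
Step 2: Crimp% = (1.2 / 30) * 100
Step 3: Crimp% = 0.04 * 100 = 4.0%

4.0%


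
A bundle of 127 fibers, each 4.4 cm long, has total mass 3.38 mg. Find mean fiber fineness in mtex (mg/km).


Formula: fineness (mtex) = mass (mg) / total length (km) = (mass_mg / total_length_m) * 1000
Step 1: Convert fiber length: 4.4 cm = 0.044 m
Step 2: Total fiber length = 127 * 0.044 = 5.588 m
Step 3: Linear density = 3.38 mg / 5.588 m = 0.6049 mg/m
Step 4: fineness = 0.6049 * 1000 = 604.9 mtex

604.9 mtex


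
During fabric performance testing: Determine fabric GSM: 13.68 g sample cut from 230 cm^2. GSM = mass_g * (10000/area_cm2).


Formula: GSM = mass_g / area_m2
Step 1: Convert area: 230 cm^2 = 230 / 10000 = 0.023 m^2
Step 2: GSM = 13.68 g / 0.023 m^2 = 594.8 g/m^2

594.8 g/m^2


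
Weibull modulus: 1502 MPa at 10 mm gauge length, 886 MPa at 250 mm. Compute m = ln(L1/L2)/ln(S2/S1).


Formula: m = ln(L1/L2) / ln(S2/S1)
Step 1: ln(L1/L2) = ln(10/250) = -3.21888
Step 2: S2/S1 = 886/1502 = 0.58988
Step 3: ln(S2/S1) = ln(0.58988) = -0.52784
Step 4: m = -3.21888 / -0.52784 = 6.10

6.10 (Weibull m)


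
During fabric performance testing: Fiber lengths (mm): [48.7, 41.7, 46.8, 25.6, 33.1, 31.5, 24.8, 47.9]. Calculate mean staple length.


Formula: Mean = sum of lengths / count
Sum = 48.7 + 41.7 + 46.8 + 25.6 + 33.1 + 31.5 + 24.8 + 47.9
Sum = 300.1 mm
Mean = 300.1 / 8 = 37.51 mm

37.51 mm


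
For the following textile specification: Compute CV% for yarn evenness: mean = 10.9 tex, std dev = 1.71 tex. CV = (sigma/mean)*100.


Formula: CV% = (standard deviation / mean) * 100
Step 1: Ratio = 1.71 / 10.9 = 0.156881
Step 2: CV% = 0.156881 * 100 = 15.6881% ≈ 15.7%

15.7%


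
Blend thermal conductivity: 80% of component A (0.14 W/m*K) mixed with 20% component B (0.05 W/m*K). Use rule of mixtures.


Formula: Blend property = (fraction_A * property_A) + (fraction_B * property_B)
Step 1: Contribution A = 80/100 * 0.14 W/m*K = 0.112 W/m*K
Step 2: Contribution B = 20/100 * 0.05 W/m*K = 0.01 W/m*K
Step 3: Blend thermal conductivity = 0.112 + 0.01 = 0.122 W/m*K

0.122 W/m*K


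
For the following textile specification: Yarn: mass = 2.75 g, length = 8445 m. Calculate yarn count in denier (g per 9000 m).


Formula: den = (mass_g / length_m) * 9000
Substituting: den = (2.75 / 8445) * 9000
Intermediate: 2.75 / 8445 = 0.00032564 g/m
den = 0.00032564 * 9000 = 2.9 denier

2.9 denier


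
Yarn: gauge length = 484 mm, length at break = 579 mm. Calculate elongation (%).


Formula: Elongation (%) = ((L_break - L0) / L0) * 100
Step 1: Extension = 579 - 484 = 95 mm
Step 2: Elongation = (95 / 484) * 100
Step 3: Elongation = 0.196281 * 100 = 19.6281% ≈ 19.6%

19.6%


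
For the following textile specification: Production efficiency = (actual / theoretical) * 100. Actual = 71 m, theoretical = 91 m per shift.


Formula: Efficiency% = (Actual output / Theoretical output) * 100
Efficiency% = (71 / 91) * 100
Efficiency% = 0.78022 * 100 = 78.022% ≈ 78.0%

78.0%


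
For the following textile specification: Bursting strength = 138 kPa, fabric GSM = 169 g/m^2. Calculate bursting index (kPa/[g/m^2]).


Formula: Bursting Index = Bursting Strength / Fabric GSM
BI = 138 kPa / 169 g/m^2
BI = 0.817 kPa/(g/m^2)

0.817 kPa/(g/m^2)


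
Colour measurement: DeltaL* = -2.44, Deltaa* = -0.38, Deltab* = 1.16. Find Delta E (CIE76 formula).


Formula: Delta E = sqrt(dL*^2 + da*^2 + db*^2)
Step 1: dL*^2 = (-2.44)^2 = 5.9536
Step 2: da*^2 = (-0.38)^2 = 0.1444
Step 3: db*^2 = 1.16^2 = 1.3456
Step 4: Sum = 5.9536 + 0.1444 + 1.3456 = 7.4436
Step 5: Delta E = sqrt(7.4436) = 2.73

2.73 Delta E


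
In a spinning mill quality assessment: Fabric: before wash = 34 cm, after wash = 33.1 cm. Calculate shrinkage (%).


Formula: Shrinkage% = ((L_before - L_after) / L_before) * 100
Step 1: Shrinkage = 34 - 33.1 = 0.9 cm
Step 2: Shrinkage% = (0.9 / 34) * 100
Step 3: Shrinkage% = 0.026471 * 100 = 2.6471% ≈ 2.6%

2.6%


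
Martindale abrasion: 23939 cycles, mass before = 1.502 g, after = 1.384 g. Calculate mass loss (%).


Formula: Mass loss% = ((m_before - m_after) / m_before) * 100
Step 1: Mass loss = 1.502 - 1.384 = 0.118 g
Step 2: Ratio = 0.118 / 1.502 = 0.0785619
Step 3: Mass loss% = 0.0785619 * 100 = 7.85619% ≈ 7.86%

7.86%


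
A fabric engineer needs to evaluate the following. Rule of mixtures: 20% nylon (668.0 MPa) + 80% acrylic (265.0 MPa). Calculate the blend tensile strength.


Formula: Blend property = (fraction_A * property_A) + (fraction_B * property_B)
Step 1: Contribution A = 20/100 * 668.0 MPa = 133.6 MPa
Step 2: Contribution B = 80/100 * 265.0 MPa = 212.0 MPa
Step 3: Blend tensile strength = 133.6 + 212.0 = 345.6 MPa

345.6 MPa


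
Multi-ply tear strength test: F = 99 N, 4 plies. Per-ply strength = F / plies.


Formula: Per-ply strength = Total force / Number of plies
Per-ply = 99 N / 4
Per-ply = 24.75 N

24.75 N


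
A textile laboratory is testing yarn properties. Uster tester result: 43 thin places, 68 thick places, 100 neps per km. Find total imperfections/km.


Formula: Total = thin places + thick places + neps
Total = 43 + 68 + 100
Total = 211 imperfections/km

211 imperfections/km


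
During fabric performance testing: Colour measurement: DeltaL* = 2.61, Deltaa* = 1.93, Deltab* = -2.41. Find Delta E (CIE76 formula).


Formula: Delta E = sqrt(dL*^2 + da*^2 + db*^2)
Step 1: dL*^2 = 2.61^2 = 6.8121
Step 2: da*^2 = 1.93^2 = 3.7249
Step 3: db*^2 = (-2.41)^2 = 5.8081
Step 4: Sum = 6.8121 + 3.7249 + 5.8081 = 16.3451
Step 5: Delta E = sqrt(16.3451) = 4.04

4.04 Delta E


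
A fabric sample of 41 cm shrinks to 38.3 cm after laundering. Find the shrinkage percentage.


Formula: Shrinkage% = ((L_before - L_after) / L_before) * 100
Step 1: Shrinkage = 41 - 38.3 = 2.7 cm
Step 2: Shrinkage% = (2.7 / 41) * 100
Step 3: Shrinkage% = 0.065854 * 100 = 6.5854% ≈ 6.6%

6.6%


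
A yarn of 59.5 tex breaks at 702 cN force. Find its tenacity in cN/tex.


Formula: Tenacity = Breaking force / Linear density
Tenacity = 702 cN / 59.5 tex
Tenacity = 11.80 cN/tex

11.80 cN/tex


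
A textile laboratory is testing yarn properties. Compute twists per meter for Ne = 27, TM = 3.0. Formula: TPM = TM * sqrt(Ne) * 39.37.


Formula: TPM = TM * sqrt(Ne) * 39.37
Step 1: sqrt(Ne) = sqrt(27) = 5.1962
Step 2: TM * sqrt(Ne) = 3.0 * 5.1962 = 15.5886
Step 3: TPM = 15.5886 * 39.37 = 614 twists/m

614 twists/m


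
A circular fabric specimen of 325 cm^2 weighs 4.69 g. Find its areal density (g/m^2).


Formula: GSM = mass_g / area_m2
Step 1: Convert area: 325 cm^2 = 325 / 10000 = 0.0325 m^2
Step 2: GSM = 4.69 g / 0.0325 m^2 = 144.3 g/m^2

144.3 g/m^2


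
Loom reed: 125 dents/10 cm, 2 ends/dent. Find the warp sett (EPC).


Formula: EPC = (dents per 10 cm * ends per dent) / 10
Step 1: Total ends per 10 cm = 125 * 2 = 250
Step 2: EPC = 250 / 10 = 25.0 ends/cm

25.0 ends/cm


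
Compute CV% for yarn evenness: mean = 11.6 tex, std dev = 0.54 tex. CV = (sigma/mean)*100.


Formula: CV% = (standard deviation / mean) * 100
Step 1: Ratio = 0.54 / 11.6 = 0.046552
Step 2: CV% = 0.046552 * 100 = 4.6552% ≈ 4.7%

4.7%


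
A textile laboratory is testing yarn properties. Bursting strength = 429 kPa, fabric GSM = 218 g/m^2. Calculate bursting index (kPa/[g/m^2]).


Formula: Bursting Index = Bursting Strength / Fabric GSM
BI = 429 kPa / 218 g/m^2
BI = 1.968 kPa/(g/m^2)

1.968 kPa/(g/m^2)


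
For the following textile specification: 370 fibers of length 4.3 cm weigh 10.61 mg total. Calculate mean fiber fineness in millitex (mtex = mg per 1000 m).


Formula: fineness (mtex) = mass (mg) / total length (km) = (mass_mg / total_length_m) * 1000
Step 1: Convert fiber length: 4.3 cm = 0.043 m
Step 2: Total fiber length = 370 * 0.043 = 15.91 m
Step 3: Linear density = 10.61 mg / 15.91 m = 0.6669 mg/m
Step 4: fineness = 0.6669 * 1000 = 666.9 mtex

666.9 mtex


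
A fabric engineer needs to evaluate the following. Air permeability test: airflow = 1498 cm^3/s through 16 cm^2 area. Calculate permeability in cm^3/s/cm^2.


Formula: Air Permeability = Airflow / Test Area
AP = 1498 cm^3/s / 16 cm^2
AP = 93.6 cm^3/s/cm^2

93.6 cm^3/s/cm^2


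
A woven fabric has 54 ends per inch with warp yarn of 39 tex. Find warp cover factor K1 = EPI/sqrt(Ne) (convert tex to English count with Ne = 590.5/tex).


Formula: K1 = EPI / sqrt(Ne), with Ne = 590.5 / tex_warp
Step 1: Ne = 590.5 / 39 = 15.141
Step 2: sqrt(Ne) = sqrt(15.141) = 3.8911
Step 3: K1 = 54 / 3.8911 = 13.9

13.9


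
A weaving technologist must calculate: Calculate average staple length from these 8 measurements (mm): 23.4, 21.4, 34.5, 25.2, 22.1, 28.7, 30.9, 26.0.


Formula: Mean = sum of lengths / count
Sum = 23.4 + 21.4 + 34.5 + 25.2 + 22.1 + 28.7 + 30.9 + 26.0
Sum = 212.2 mm
Mean = 212.2 / 8 = 26.53 mm

26.53 mm


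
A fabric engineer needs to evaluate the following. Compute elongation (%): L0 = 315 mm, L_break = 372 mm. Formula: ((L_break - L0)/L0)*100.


Formula: Elongation (%) = ((L_break - L0) / L0) * 100
Step 1: Extension = 372 - 315 = 57 mm
Step 2: Elongation = (57 / 315) * 100
Step 3: Elongation = 0.180952 * 100 = 18.0952% ≈ 18.1%

18.1%


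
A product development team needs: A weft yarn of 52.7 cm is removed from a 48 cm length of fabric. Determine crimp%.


Formula: Crimp% = ((L_yarn - L_fabric) / L_fabric) * 100
Step 1: Extension = 52.7 - 48 = 4.7 cm
Step 2: Crimp% = (4.7 / 48) * 100
Step 3: Crimp% = 0.097917 * 100 = 9.7917% ≈ 9.8%

9.8%


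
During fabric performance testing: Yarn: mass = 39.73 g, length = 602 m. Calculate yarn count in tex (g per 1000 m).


Formula: Tex = (mass_g / length_m) * 1000
Substituting: Tex = (39.73 / 602) * 1000
Intermediate: 39.73 / 602 = 0.06599668 g/m
Tex = 0.06599668 * 1000 = 66.00 tex

66.00 tex


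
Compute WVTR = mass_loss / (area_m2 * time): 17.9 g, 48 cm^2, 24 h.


Formula: WVTR = mass_loss / (area * time)
Step 1: Convert area: 48 cm^2 = 0.0048 m^2
Step 2: WVTR = 17.9 g / (0.0048 m^2 * 24 h)
Step 3: WVTR = 17.9 / 0.1152 = 155.4 g/m^2/h

155.4 g/m^2/h


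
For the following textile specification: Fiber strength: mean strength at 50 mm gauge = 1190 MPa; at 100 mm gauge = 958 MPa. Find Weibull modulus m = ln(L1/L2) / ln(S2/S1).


Formula: m = ln(L1/L2) / ln(S2/S1)
Step 1: ln(L1/L2) = ln(50/100) = -0.69315
Step 2: S2/S1 = 958/1190 = 0.80504
Step 3: ln(S2/S1) = ln(0.80504) = -0.21686
Step 4: m = -0.69315 / -0.21686 = 3.20

3.20 (Weibull m)


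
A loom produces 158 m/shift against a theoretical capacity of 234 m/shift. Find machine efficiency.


Formula: Efficiency% = (Actual output / Theoretical output) * 100
Efficiency% = (158 / 234) * 100
Efficiency% = 0.675214 * 100 = 67.5214% ≈ 67.5%

67.5%


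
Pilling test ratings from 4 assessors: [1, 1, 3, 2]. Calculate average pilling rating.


Formula: Mean = sum / count
Sum = 1 + 1 + 3 + 2 = 7
Mean = 7 / 4 = 1.8

1.8


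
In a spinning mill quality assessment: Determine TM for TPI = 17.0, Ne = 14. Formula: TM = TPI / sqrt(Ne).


Formula: TM = TPI / sqrt(Ne)
Step 1: sqrt(Ne) = sqrt(14) = 3.7417
Step 2: TM = 17.0 / 3.7417 = 4.54

4.54 TM


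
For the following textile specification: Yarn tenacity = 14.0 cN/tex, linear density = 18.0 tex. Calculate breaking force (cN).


Formula: Breaking force = Tenacity * Linear density
F = 14.0 cN/tex * 18.0 tex
F = 252.00 cN

252.00 cN


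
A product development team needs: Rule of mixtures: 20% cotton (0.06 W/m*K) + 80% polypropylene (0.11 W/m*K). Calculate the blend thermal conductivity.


Formula: Blend property = (fraction_A * property_A) + (fraction_B * property_B)
Step 1: Contribution A = 20/100 * 0.06 W/m*K = 0.012 W/m*K
Step 2: Contribution B = 80/100 * 0.11 W/m*K = 0.088 W/m*K
Step 3: Blend thermal conductivity = 0.012 + 0.088 = 0.1 W/m*K

0.1 W/m*K


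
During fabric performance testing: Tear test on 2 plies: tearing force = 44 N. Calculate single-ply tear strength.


Formula: Per-ply strength = Total force / Number of plies
Per-ply = 44 N / 2
Per-ply = 22 N

22 N


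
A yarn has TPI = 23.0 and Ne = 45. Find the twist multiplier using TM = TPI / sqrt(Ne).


Formula: TM = TPI / sqrt(Ne)
Step 1: sqrt(Ne) = sqrt(45) = 6.7082
Step 2: TM = 23.0 / 6.7082 = 3.43

3.43 TM


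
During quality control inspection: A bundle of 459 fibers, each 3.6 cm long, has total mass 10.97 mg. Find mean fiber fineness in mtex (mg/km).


Formula: fineness (mtex) = mass (mg) / total length (km) = (mass_mg / total_length_m) * 1000
Step 1: Convert fiber length: 3.6 cm = 0.036 m
Step 2: Total fiber length = 459 * 0.036 = 16.524 m
Step 3: Linear density = 10.97 mg / 16.524 m = 0.6639 mg/m
Step 4: fineness = 0.6639 * 1000 = 663.9 mtex

663.9 mtex


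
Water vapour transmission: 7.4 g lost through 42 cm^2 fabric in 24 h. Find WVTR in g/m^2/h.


Formula: WVTR = mass_loss / (area * time)
Step 1: Convert area: 42 cm^2 = 0.0042 m^2
Step 2: WVTR = 7.4 g / (0.0042 m^2 * 24 h)
Step 3: WVTR = 7.4 / 0.1008 = 73.4 g/m^2/h

73.4 g/m^2/h


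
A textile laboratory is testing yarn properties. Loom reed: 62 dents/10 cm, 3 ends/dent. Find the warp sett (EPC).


Formula: EPC = (dents per 10 cm * ends per dent) / 10
Step 1: Total ends per 10 cm = 62 * 3 = 186
Step 2: EPC = 186 / 10 = 18.6 ends/cm

18.6 ends/cm


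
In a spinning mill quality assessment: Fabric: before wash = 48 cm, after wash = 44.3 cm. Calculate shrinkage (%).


Formula: Shrinkage% = ((L_before - L_after) / L_before) * 100
Step 1: Shrinkage = 48 - 44.3 = 3.7 cm
Step 2: Shrinkage% = (3.7 / 48) * 100
Step 3: Shrinkage% = 0.077083 * 100 = 7.7083% ≈ 7.7%

7.7%


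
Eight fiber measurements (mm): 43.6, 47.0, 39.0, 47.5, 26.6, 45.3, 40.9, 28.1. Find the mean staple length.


Formula: Mean = sum of lengths / count
Sum = 43.6 + 47.0 + 39.0 + 47.5 + 26.6 + 45.3 + 40.9 + 28.1
Sum = 318.0 mm
Mean = 318.0 / 8 = 39.75 mm

39.75 mm


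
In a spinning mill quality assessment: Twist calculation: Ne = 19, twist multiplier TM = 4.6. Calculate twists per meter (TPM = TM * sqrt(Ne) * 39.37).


Formula: TPM = TM * sqrt(Ne) * 39.37
Step 1: sqrt(Ne) = sqrt(19) = 4.3589
Step 2: TM * sqrt(Ne) = 4.6 * 4.3589 = 20.0509
Step 3: TPM = 20.0509 * 39.37 = 789 twists/m

789 twists/m


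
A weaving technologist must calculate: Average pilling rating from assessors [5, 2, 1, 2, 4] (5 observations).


Formula: Mean = sum / count
Sum = 5 + 2 + 1 + 2 + 4 = 14
Mean = 14 / 5 = 2.8

2.8


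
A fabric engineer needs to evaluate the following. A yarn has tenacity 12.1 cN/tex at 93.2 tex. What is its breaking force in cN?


Formula: Breaking force = Tenacity * Linear density
F = 12.1 cN/tex * 93.2 tex
F = 1127.72 cN

1127.72 cN


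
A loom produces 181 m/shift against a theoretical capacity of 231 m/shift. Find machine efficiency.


Formula: Efficiency% = (Actual output / Theoretical output) * 100
Efficiency% = (181 / 231) * 100
Efficiency% = 0.78355 * 100 = 78.355% ≈ 78.4%

78.4%


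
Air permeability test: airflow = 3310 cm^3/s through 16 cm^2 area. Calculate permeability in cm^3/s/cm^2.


Formula: Air Permeability = Airflow / Test Area
AP = 3310 cm^3/s / 16 cm^2
AP = 206.9 cm^3/s/cm^2

206.9 cm^3/s/cm^2


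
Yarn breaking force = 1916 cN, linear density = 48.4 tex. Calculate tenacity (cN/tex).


Formula: Tenacity = Breaking force / Linear density
Tenacity = 1916 cN / 48.4 tex
Tenacity = 39.59 cN/tex

39.59 cN/tex


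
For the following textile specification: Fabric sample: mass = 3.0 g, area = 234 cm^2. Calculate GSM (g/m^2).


Formula: GSM = mass_g / area_m2
Step 1: Convert area: 234 cm^2 = 234 / 10000 = 0.0234 m^2
Step 2: GSM = 3.0 g / 0.0234 m^2 = 128.2 g/m^2

128.2 g/m^2


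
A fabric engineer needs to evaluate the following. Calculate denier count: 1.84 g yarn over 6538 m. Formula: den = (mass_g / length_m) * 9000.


Formula: den = (mass_g / length_m) * 9000
Substituting: den = (1.84 / 6538) * 9000
Intermediate: 1.84 / 6538 = 0.00028143 g/m
den = 0.00028143 * 9000 = 2.5 denier

2.5 denier


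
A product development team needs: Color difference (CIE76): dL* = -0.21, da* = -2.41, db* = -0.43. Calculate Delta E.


Formula: Delta E = sqrt(dL*^2 + da*^2 + db*^2)
Step 1: dL*^2 = (-0.21)^2 = 0.0441
Step 2: da*^2 = (-2.41)^2 = 5.8081
Step 3: db*^2 = (-0.43)^2 = 0.1849
Step 4: Sum = 0.0441 + 5.8081 + 0.1849 = 6.0371
Step 5: Delta E = sqrt(6.0371) = 2.46

2.46 Delta E


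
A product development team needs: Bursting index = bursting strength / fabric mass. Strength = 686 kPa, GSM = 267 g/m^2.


Formula: Bursting Index = Bursting Strength / Fabric GSM
BI = 686 kPa / 267 g/m^2
BI = 2.569 kPa/(g/m^2)

2.569 kPa/(g/m^2)


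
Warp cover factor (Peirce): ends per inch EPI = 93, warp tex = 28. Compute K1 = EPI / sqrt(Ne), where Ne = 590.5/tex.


Formula: K1 = EPI / sqrt(Ne), with Ne = 590.5 / tex_warp
Step 1: Ne = 590.5 / 28 = 21.089
Step 2: sqrt(Ne) = sqrt(21.089) = 4.5923
Step 3: K1 = 93 / 4.5923 = 20.3

20.3


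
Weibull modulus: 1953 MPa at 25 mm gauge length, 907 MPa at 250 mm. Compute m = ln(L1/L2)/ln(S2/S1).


Formula: m = ln(L1/L2) / ln(S2/S1)
Step 1: ln(L1/L2) = ln(25/250) = -2.30259
Step 2: S2/S1 = 907/1953 = 0.46441
Step 3: ln(S2/S1) = ln(0.46441) = -0.76699
Step 4: m = -2.30259 / -0.76699 = 3.00

3.00 (Weibull m)


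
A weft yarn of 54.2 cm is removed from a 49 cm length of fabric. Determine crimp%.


Formula: Crimp% = ((L_yarn - L_fabric) / L_fabric) * 100
Step 1: Extension = 54.2 - 49 = 5.2 cm
Step 2: Crimp% = (5.2 / 49) * 100
Step 3: Crimp% = 0.106122 * 100 = 10.6122% ≈ 10.6%

10.6%


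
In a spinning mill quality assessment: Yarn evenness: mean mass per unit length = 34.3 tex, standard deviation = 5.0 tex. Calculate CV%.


Formula: CV% = (standard deviation / mean) * 100
Step 1: Ratio = 5.0 / 34.3 = 0.145773
Step 2: CV% = 0.145773 * 100 = 14.5773% ≈ 14.6%

14.6%


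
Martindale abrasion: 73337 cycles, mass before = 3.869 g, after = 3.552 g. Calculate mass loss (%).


Formula: Mass loss% = ((m_before - m_after) / m_before) * 100
Step 1: Mass loss = 3.869 - 3.552 = 0.317 g
Step 2: Ratio = 0.317 / 3.869 = 0.0819333
Step 3: Mass loss% = 0.0819333 * 100 = 8.19333% ≈ 8.19%

8.19%


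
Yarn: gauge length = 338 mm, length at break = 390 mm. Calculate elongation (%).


Formula: Elongation (%) = ((L_break - L0) / L0) * 100
Step 1: Extension = 390 - 338 = 52 mm
Step 2: Elongation = (52 / 338) * 100
Step 3: Elongation = 0.153846 * 100 = 15.3846% ≈ 15.4%

15.4%


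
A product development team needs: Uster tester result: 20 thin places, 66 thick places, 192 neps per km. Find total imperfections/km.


Formula: Total = thin places + thick places + neps
Total = 20 + 66 + 192
Total = 278 imperfections/km

278 imperfections/km


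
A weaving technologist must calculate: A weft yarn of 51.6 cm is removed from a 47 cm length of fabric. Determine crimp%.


Formula: Crimp% = ((L_yarn - L_fabric) / L_fabric) * 100
Step 1: Extension = 51.6 - 47 = 4.6 cm
Step 2: Crimp% = (4.6 / 47) * 100
Step 3: Crimp% = 0.097872 * 100 = 9.7872% ≈ 9.8%

9.8%


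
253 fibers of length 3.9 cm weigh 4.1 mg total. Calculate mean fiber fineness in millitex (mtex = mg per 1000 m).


Formula: fineness (mtex) = mass (mg) / total length (km) = (mass_mg / total_length_m) * 1000
Step 1: Convert fiber length: 3.9 cm = 0.039 m
Step 2: Total fiber length = 253 * 0.039 = 9.867 m
Step 3: Linear density = 4.1 mg / 9.867 m = 0.4155 mg/m
Step 4: fineness = 0.4155 * 1000 = 415.5 mtex

415.5 mtex


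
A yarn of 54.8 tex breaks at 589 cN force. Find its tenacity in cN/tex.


Formula: Tenacity = Breaking force / Linear density
Tenacity = 589 cN / 54.8 tex
Tenacity = 10.75 cN/tex

10.75 cN/tex


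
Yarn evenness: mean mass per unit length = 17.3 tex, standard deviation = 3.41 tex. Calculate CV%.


Formula: CV% = (standard deviation / mean) * 100
Step 1: Ratio = 3.41 / 17.3 = 0.19711
Step 2: CV% = 0.19711 * 100 = 19.711% ≈ 19.7%

19.7%


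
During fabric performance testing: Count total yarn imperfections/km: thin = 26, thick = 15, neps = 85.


Formula: Total = thin places + thick places + neps
Total = 26 + 15 + 85
Total = 126 imperfections/km

126 imperfections/km


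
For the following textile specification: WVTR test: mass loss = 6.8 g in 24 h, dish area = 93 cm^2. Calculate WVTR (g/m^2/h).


Formula: WVTR = mass_loss / (area * time)
Step 1: Convert area: 93 cm^2 = 0.0093 m^2
Step 2: WVTR = 6.8 g / (0.0093 m^2 * 24 h)
Step 3: WVTR = 6.8 / 0.2232 = 30.5 g/m^2/h

30.5 g/m^2/h


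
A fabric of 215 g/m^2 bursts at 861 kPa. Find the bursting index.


Formula: Bursting Index = Bursting Strength / Fabric GSM
BI = 861 kPa / 215 g/m^2
BI = 4.005 kPa/(g/m^2)

4.005 kPa/(g/m^2)


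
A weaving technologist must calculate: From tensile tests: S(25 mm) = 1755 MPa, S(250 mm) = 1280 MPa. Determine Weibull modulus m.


Formula: m = ln(L1/L2) / ln(S2/S1)
Step 1: ln(L1/L2) = ln(25/250) = -2.30259
Step 2: S2/S1 = 1280/1755 = 0.72934
Step 3: ln(S2/S1) = ln(0.72934) = -0.31562
Step 4: m = -2.30259 / -0.31562 = 7.30

7.30 (Weibull m)


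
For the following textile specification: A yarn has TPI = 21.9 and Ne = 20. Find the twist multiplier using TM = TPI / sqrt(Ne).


Formula: TM = TPI / sqrt(Ne)
Step 1: sqrt(Ne) = sqrt(20) = 4.4721
Step 2: TM = 21.9 / 4.4721 = 4.90

4.90 TM


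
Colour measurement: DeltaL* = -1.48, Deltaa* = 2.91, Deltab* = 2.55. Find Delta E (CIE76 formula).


Formula: Delta E = sqrt(dL*^2 + da*^2 + db*^2)
Step 1: dL*^2 = (-1.48)^2 = 2.1904
Step 2: da*^2 = 2.91^2 = 8.4681
Step 3: db*^2 = 2.55^2 = 6.5025
Step 4: Sum = 2.1904 + 8.4681 + 6.5025 = 17.161
Step 5: Delta E = sqrt(17.161) = 4.14

4.14 Delta E


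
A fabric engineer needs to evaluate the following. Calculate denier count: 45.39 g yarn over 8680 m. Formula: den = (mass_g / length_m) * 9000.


Formula: den = (mass_g / length_m) * 9000
Substituting: den = (45.39 / 8680) * 9000
Intermediate: 45.39 / 8680 = 0.00522926 g/m
den = 0.00522926 * 9000 = 47.1 denier

47.1 denier


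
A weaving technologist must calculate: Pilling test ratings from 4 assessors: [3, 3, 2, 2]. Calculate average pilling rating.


Formula: Mean = sum / count
Sum = 3 + 3 + 2 + 2 = 10
Mean = 10 / 4 = 2.5

2.5


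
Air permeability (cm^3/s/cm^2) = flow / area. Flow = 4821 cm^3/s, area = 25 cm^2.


Formula: Air Permeability = Airflow / Test Area
AP = 4821 cm^3/s / 25 cm^2
AP = 192.8 cm^3/s/cm^2

192.8 cm^3/s/cm^2


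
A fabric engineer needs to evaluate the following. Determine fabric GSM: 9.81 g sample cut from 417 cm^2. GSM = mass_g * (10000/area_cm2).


Formula: GSM = mass_g / area_m2
Step 1: Convert area: 417 cm^2 = 417 / 10000 = 0.0417 m^2
Step 2: GSM = 9.81 g / 0.0417 m^2 = 235.3 g/m^2

235.3 g/m^2


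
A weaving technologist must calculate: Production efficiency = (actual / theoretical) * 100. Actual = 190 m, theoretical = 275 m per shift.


Formula: Efficiency% = (Actual output / Theoretical output) * 100
Efficiency% = (190 / 275) * 100
Efficiency% = 0.690909 * 100 = 69.0909% ≈ 69.1%

69.1%


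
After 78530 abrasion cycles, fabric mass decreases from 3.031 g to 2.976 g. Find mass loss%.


Formula: Mass loss% = ((m_before - m_after) / m_before) * 100
Step 1: Mass loss = 3.031 - 2.976 = 0.055 g
Step 2: Ratio = 0.055 / 3.031 = 0.0181458
Step 3: Mass loss% = 0.0181458 * 100 = 1.81458% ≈ 1.81%

1.81%


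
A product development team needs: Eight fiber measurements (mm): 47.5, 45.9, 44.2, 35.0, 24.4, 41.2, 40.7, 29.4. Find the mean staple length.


Formula: Mean = sum of lengths / count
Sum = 47.5 + 45.9 + 44.2 + 35.0 + 24.4 + 41.2 + 40.7 + 29.4
Sum = 308.3 mm
Mean = 308.3 / 8 = 38.54 mm

38.54 mm


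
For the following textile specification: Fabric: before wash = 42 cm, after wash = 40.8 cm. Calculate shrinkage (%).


Formula: Shrinkage% = ((L_before - L_after) / L_before) * 100
Step 1: Shrinkage = 42 - 40.8 = 1.2 cm
Step 2: Shrinkage% = (1.2 / 42) * 100
Step 3: Shrinkage% = 0.028571 * 100 = 2.8571% ≈ 2.9%

2.9%


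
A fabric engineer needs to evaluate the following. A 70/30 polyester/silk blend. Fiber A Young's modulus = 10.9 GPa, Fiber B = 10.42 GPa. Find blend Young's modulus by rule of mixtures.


Formula: Blend property = (fraction_A * property_A) + (fraction_B * property_B)
Step 1: Contribution A = 70/100 * 10.9 GPa = 7.63 GPa
Step 2: Contribution B = 30/100 * 10.42 GPa = 3.126 GPa
Step 3: Blend Young's modulus = 7.63 + 3.126 = 10.756 GPa

10.756 GPa


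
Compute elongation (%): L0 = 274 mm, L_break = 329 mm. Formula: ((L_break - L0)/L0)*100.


Formula: Elongation (%) = ((L_break - L0) / L0) * 100
Step 1: Extension = 329 - 274 = 55 mm
Step 2: Elongation = (55 / 274) * 100
Step 3: Elongation = 0.20073 * 100 = 20.073% ≈ 20.1%

20.1%


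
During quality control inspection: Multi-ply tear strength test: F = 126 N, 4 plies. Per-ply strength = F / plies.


Formula: Per-ply strength = Total force / Number of plies
Per-ply = 126 N / 4
Per-ply = 31.5 N

31.5 N


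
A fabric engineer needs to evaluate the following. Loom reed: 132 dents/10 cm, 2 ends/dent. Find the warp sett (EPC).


Formula: EPC = (dents per 10 cm * ends per dent) / 10
Step 1: Total ends per 10 cm = 132 * 2 = 264
Step 2: EPC = 264 / 10 = 26.4 ends/cm

26.4 ends/cm
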